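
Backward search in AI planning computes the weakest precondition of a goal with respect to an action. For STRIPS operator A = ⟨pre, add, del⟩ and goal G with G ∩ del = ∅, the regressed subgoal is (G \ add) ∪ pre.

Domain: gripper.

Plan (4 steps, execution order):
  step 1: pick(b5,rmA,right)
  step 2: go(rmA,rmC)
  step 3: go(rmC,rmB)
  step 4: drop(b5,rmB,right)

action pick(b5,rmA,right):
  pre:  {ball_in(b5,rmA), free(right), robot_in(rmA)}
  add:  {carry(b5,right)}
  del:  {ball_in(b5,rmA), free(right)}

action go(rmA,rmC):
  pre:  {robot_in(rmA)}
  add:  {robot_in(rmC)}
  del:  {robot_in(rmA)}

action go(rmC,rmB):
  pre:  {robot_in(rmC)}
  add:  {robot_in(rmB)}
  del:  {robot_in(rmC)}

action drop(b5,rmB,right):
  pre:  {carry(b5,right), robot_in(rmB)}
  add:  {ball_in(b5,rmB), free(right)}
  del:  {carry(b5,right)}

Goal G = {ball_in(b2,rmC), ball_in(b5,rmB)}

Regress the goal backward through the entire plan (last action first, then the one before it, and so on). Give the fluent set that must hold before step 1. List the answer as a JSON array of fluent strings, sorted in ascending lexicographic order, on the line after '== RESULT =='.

Regress step by step:
  through step 4 (drop(b5,rmB,right)): drop {ball_in(b5,rmB)}, keep {ball_in(b2,rmC)}, require {carry(b5,right), robot_in(rmB)}
    → {ball_in(b2,rmC), carry(b5,right), robot_in(rmB)}
  through step 3 (go(rmC,rmB)): drop {robot_in(rmB)}, keep {ball_in(b2,rmC), carry(b5,right)}, require {robot_in(rmC)}
    → {ball_in(b2,rmC), carry(b5,right), robot_in(rmC)}
  through step 2 (go(rmA,rmC)): drop {robot_in(rmC)}, keep {ball_in(b2,rmC), carry(b5,right)}, require {robot_in(rmA)}
    → {ball_in(b2,rmC), carry(b5,right), robot_in(rmA)}
  through step 1 (pick(b5,rmA,right)): drop {carry(b5,right)}, keep {ball_in(b2,rmC), robot_in(rmA)}, require {ball_in(b5,rmA), free(right), robot_in(rmA)}
    → {ball_in(b2,rmC), ball_in(b5,rmA), free(right), robot_in(rmA)}

== RESULT ==
["ball_in(b2,rmC)", "ball_in(b5,rmA)", "free(right)", "robot_in(rmA)"]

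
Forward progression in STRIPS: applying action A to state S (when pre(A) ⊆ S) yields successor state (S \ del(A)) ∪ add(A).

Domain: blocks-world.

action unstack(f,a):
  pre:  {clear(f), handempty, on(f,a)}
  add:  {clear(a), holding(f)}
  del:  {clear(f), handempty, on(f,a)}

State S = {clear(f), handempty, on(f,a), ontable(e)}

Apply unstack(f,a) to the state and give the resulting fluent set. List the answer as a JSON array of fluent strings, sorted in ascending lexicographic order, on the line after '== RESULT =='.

Progress:
  pre ⊆ S: {clear(f), handempty, on(f,a)} ⊆ S  — applicable
  S \ del = {ontable(e)}
  ∪ add   = {clear(a), holding(f), ontable(e)}

== RESULT ==
["clear(a)", "holding(f)", "ontable(e)"]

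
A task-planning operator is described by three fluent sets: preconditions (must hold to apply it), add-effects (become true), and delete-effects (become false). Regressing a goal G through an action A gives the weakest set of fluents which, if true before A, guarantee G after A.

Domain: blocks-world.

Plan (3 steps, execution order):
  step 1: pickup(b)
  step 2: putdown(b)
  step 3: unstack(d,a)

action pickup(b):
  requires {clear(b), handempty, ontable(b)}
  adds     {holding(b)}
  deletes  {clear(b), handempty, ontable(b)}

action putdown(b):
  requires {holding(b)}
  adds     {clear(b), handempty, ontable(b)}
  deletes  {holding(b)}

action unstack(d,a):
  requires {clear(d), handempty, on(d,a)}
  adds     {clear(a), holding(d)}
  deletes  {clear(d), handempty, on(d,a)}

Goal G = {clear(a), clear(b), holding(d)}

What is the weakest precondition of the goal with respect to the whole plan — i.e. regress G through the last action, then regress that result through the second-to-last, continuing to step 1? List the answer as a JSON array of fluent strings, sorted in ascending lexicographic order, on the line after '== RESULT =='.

Work backward from the goal:
  through step 3 (unstack(d,a)): drop {clear(a), holding(d)}, keep {clear(b)}, require {clear(d), handempty, on(d,a)}
    → {clear(b), clear(d), handempty, on(d,a)}
  through step 2 (putdown(b)): drop {clear(b), handempty}, keep {clear(d), on(d,a)}, require {holding(b)}
    → {clear(d), holding(b), on(d,a)}
  through step 1 (pickup(b)): drop {holding(b)}, keep {clear(d), on(d,a)}, require {clear(b), handempty, ontable(b)}
    → {clear(b), clear(d), handempty, on(d,a), ontable(b)}

== RESULT ==
["clear(b)", "clear(d)", "handempty", "on(d,a)", "ontable(b)"]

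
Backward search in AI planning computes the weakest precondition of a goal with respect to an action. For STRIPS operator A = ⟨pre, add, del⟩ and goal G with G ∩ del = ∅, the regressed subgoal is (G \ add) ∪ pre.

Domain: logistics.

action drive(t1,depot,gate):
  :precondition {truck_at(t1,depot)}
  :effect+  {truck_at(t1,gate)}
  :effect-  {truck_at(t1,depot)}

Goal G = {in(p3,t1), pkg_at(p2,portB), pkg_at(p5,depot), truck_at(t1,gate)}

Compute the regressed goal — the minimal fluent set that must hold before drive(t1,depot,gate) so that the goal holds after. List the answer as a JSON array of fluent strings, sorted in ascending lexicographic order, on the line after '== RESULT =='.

Compute (G \ add) ∪ pre:
  G ∩ del = {}  (empty — regression defined)
  G \ add = {in(p3,t1), pkg_at(p2,portB), pkg_at(p5,depot), truck_at(t1,gate)} \ {truck_at(t1,gate)} = {in(p3,t1), pkg_at(p2,portB), pkg_at(p5,depot)}
  ∪ pre   = {in(p3,t1), pkg_at(p2,portB), pkg_at(p5,depot)} ∪ {truck_at(t1,depot)}
          = {in(p3,t1), pkg_at(p2,portB), pkg_at(p5,depot), truck_at(t1,depot)}

== RESULT ==
["in(p3,t1)", "pkg_at(p2,portB)", "pkg_at(p5,depot)", "truck_at(t1,depot)"]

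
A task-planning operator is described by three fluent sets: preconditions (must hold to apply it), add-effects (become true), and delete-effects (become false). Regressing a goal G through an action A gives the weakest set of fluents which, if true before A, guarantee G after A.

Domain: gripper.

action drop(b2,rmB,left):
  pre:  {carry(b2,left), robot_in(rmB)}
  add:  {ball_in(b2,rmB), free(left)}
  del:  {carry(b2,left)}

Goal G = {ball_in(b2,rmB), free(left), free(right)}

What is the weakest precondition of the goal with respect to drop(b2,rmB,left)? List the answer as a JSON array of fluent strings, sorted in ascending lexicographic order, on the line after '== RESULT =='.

Regress:
  G ∩ del = {}  (empty — regression defined)
  G \ add = {ball_in(b2,rmB), free(left), free(right)} \ {ball_in(b2,rmB), free(left)} = {free(right)}
  ∪ pre   = {free(right)} ∪ {carry(b2,left), robot_in(rmB)}
          = {carry(b2,left), free(right), robot_in(rmB)}

== RESULT ==
["carry(b2,left)", "free(right)", "robot_in(rmB)"]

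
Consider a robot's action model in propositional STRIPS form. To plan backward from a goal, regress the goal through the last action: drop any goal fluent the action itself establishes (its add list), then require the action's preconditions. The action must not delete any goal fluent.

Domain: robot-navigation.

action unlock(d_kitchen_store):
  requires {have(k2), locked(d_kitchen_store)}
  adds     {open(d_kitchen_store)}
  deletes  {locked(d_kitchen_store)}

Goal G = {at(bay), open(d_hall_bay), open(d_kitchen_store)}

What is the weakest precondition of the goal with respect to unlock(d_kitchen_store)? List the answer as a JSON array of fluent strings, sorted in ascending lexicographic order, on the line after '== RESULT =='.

Compute (G \ add) ∪ pre:
  G ∩ del = {}  (empty — regression defined)
  G \ add = {at(bay), open(d_hall_bay), open(d_kitchen_store)} \ {open(d_kitchen_store)} = {at(bay), open(d_hall_bay)}
  ∪ pre   = {at(bay), open(d_hall_bay)} ∪ {have(k2), locked(d_kitchen_store)}
          = {at(bay), have(k2), locked(d_kitchen_store), open(d_hall_bay)}

== RESULT ==
["at(bay)", "have(k2)", "locked(d_kitchen_store)", "open(d_hall_bay)"]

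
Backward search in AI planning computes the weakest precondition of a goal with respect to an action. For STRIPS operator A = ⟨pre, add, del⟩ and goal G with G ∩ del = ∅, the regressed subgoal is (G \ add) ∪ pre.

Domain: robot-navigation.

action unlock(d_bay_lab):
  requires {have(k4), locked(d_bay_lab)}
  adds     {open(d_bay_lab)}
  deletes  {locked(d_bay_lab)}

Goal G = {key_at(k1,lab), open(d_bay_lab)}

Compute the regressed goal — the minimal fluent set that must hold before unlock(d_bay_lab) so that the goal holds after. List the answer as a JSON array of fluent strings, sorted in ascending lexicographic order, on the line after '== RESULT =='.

Compute (G \ add) ∪ pre:
  G ∩ del = {}  (empty — regression defined)
  G \ add = {key_at(k1,lab), open(d_bay_lab)} \ {open(d_bay_lab)} = {key_at(k1,lab)}
  ∪ pre   = {key_at(k1,lab)} ∪ {have(k4), locked(d_bay_lab)}
          = {have(k4), key_at(k1,lab), locked(d_bay_lab)}

== RESULT ==
["have(k4)", "key_at(k1,lab)", "locked(d_bay_lab)"]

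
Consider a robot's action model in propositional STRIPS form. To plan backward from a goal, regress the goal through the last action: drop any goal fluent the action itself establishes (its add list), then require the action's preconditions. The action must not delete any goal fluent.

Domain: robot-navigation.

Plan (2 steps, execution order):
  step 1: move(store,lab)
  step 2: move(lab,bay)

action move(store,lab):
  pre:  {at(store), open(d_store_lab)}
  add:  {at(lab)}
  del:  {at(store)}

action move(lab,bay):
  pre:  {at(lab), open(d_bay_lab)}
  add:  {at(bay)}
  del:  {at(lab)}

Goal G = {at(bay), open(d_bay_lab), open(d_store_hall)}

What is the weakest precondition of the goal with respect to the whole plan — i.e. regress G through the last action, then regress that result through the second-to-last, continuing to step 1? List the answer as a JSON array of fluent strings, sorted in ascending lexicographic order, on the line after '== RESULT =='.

Regress step by step:
  through step 2 (move(lab,bay)): drop {at(bay)}, keep {open(d_bay_lab), open(d_store_hall)}, require {at(lab), open(d_bay_lab)}
    → {at(lab), open(d_bay_lab), open(d_store_hall)}
  through step 1 (move(store,lab)): drop {at(lab)}, keep {open(d_bay_lab), open(d_store_hall)}, require {at(store), open(d_store_lab)}
    → {at(store), open(d_bay_lab), open(d_store_hall), open(d_store_lab)}

== RESULT ==
["at(store)", "open(d_bay_lab)", "open(d_store_hall)", "open(d_store_lab)"]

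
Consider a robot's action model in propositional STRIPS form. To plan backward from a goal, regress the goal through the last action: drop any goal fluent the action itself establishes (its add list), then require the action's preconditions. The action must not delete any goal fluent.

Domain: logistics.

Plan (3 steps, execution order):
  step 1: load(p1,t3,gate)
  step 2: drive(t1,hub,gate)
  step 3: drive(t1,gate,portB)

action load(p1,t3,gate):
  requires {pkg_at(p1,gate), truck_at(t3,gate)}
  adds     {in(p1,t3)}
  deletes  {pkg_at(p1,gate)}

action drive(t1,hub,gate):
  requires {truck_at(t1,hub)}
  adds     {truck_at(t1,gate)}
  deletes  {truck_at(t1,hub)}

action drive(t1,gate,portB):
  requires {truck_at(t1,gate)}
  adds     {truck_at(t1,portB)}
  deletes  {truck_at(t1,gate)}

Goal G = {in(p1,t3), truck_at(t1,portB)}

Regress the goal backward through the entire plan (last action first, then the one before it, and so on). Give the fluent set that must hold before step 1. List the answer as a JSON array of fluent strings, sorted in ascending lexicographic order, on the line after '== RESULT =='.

Work backward from the goal:
  through step 3 (drive(t1,gate,portB)): drop {truck_at(t1,portB)}, keep {in(p1,t3)}, require {truck_at(t1,gate)}
    → {in(p1,t3), truck_at(t1,gate)}
  through step 2 (drive(t1,hub,gate)): drop {truck_at(t1,gate)}, keep {in(p1,t3)}, require {truck_at(t1,hub)}
    → {in(p1,t3), truck_at(t1,hub)}
  through step 1 (load(p1,t3,gate)): drop {in(p1,t3)}, keep {truck_at(t1,hub)}, require {pkg_at(p1,gate), truck_at(t3,gate)}
    → {pkg_at(p1,gate), truck_at(t1,hub), truck_at(t3,gate)}

== RESULT ==
["pkg_at(p1,gate)", "truck_at(t1,hub)", "truck_at(t3,gate)"]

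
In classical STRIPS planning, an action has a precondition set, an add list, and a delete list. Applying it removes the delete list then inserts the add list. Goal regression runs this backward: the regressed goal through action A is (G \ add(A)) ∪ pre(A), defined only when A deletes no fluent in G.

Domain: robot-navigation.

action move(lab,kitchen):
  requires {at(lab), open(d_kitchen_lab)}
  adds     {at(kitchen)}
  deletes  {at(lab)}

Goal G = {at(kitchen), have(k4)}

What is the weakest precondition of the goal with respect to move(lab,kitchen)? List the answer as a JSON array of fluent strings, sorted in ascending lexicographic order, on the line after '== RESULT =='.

Compute (G \ add) ∪ pre:
  G ∩ del = {}  (empty — regression defined)
  G \ add = {at(kitchen), have(k4)} \ {at(kitchen)} = {have(k4)}
  ∪ pre   = {have(k4)} ∪ {at(lab), open(d_kitchen_lab)}
          = {at(lab), have(k4), open(d_kitchen_lab)}

== RESULT ==
["at(lab)", "have(k4)", "open(d_kitchen_lab)"]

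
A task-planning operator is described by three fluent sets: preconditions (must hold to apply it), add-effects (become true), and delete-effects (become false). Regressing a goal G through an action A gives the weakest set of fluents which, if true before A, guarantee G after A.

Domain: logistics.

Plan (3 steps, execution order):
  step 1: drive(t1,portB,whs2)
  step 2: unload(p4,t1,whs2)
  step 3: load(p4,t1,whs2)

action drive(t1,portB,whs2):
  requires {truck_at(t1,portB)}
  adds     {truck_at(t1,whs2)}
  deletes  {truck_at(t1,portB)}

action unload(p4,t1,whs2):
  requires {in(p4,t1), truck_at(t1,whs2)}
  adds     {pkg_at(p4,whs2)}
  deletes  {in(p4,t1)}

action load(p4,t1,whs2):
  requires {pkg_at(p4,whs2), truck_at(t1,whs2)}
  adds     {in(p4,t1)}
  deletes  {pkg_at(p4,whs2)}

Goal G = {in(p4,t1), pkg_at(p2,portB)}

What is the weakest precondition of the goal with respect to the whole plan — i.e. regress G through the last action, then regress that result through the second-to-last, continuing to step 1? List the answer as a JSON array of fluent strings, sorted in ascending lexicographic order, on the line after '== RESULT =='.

Regress step by step:
  through step 3 (load(p4,t1,whs2)): drop {in(p4,t1)}, keep {pkg_at(p2,portB)}, require {pkg_at(p4,whs2), truck_at(t1,whs2)}
    → {pkg_at(p2,portB), pkg_at(p4,whs2), truck_at(t1,whs2)}
  through step 2 (unload(p4,t1,whs2)): drop {pkg_at(p4,whs2)}, keep {pkg_at(p2,portB), truck_at(t1,whs2)}, require {in(p4,t1), truck_at(t1,whs2)}
    → {in(p4,t1), pkg_at(p2,portB), truck_at(t1,whs2)}
  through step 1 (drive(t1,portB,whs2)): drop {truck_at(t1,whs2)}, keep {in(p4,t1), pkg_at(p2,portB)}, require {truck_at(t1,portB)}
    → {in(p4,t1), pkg_at(p2,portB), truck_at(t1,portB)}

== RESULT ==
["in(p4,t1)", "pkg_at(p2,portB)", "truck_at(t1,portB)"]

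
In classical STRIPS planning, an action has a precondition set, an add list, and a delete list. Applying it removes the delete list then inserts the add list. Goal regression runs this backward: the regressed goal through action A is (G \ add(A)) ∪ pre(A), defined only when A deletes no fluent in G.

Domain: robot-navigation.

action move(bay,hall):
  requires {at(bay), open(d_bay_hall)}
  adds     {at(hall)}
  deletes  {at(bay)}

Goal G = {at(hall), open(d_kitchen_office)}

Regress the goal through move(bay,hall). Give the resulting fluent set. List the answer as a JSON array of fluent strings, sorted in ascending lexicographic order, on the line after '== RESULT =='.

Compute (G \ add) ∪ pre:
  G ∩ del = {}  (empty — regression defined)
  G \ add = {at(hall), open(d_kitchen_office)} \ {at(hall)} = {open(d_kitchen_office)}
  ∪ pre   = {open(d_kitchen_office)} ∪ {at(bay), open(d_bay_hall)}
          = {at(bay), open(d_bay_hall), open(d_kitchen_office)}

== RESULT ==
["at(bay)", "open(d_bay_hall)", "open(d_kitchen_office)"]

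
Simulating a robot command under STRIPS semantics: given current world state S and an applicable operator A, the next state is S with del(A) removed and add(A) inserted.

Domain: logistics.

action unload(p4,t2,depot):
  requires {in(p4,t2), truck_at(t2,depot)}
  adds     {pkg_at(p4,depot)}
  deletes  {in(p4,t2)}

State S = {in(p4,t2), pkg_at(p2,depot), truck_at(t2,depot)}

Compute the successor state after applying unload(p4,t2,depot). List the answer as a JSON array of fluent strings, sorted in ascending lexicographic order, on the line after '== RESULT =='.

Progress:
  pre ⊆ S: {in(p4,t2), truck_at(t2,depot)} ⊆ S  — applicable
  S \ del = {pkg_at(p2,depot), truck_at(t2,depot)}
  ∪ add   = {pkg_at(p2,depot), pkg_at(p4,depot), truck_at(t2,depot)}

== RESULT ==
["pkg_at(p2,depot)", "pkg_at(p4,depot)", "truck_at(t2,depot)"]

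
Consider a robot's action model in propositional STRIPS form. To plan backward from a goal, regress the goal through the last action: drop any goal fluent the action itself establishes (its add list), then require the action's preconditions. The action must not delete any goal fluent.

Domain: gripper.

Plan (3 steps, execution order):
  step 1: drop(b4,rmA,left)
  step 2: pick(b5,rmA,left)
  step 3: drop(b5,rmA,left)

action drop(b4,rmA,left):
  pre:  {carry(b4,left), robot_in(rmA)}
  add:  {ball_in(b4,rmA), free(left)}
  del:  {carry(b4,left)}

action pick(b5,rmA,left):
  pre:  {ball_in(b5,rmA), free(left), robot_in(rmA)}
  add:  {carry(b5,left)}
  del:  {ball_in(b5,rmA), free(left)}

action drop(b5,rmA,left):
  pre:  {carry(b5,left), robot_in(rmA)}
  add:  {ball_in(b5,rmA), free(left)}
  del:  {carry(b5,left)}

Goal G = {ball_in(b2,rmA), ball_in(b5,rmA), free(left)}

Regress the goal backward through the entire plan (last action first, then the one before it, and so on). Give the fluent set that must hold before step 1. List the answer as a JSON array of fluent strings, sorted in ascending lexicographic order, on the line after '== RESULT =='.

Work backward from the goal:
  through step 3 (drop(b5,rmA,left)): drop {ball_in(b5,rmA), free(left)}, keep {ball_in(b2,rmA)}, require {carry(b5,left), robot_in(rmA)}
    → {ball_in(b2,rmA), carry(b5,left), robot_in(rmA)}
  through step 2 (pick(b5,rmA,left)): drop {carry(b5,left)}, keep {ball_in(b2,rmA), robot_in(rmA)}, require {ball_in(b5,rmA), free(left), robot_in(rmA)}
    → {ball_in(b2,rmA), ball_in(b5,rmA), free(left), robot_in(rmA)}
  through step 1 (drop(b4,rmA,left)): drop {free(left)}, keep {ball_in(b2,rmA), ball_in(b5,rmA), robot_in(rmA)}, require {carry(b4,left), robot_in(rmA)}
    → {ball_in(b2,rmA), ball_in(b5,rmA), carry(b4,left), robot_in(rmA)}

== RESULT ==
["ball_in(b2,rmA)", "ball_in(b5,rmA)", "carry(b4,left)", "robot_in(rmA)"]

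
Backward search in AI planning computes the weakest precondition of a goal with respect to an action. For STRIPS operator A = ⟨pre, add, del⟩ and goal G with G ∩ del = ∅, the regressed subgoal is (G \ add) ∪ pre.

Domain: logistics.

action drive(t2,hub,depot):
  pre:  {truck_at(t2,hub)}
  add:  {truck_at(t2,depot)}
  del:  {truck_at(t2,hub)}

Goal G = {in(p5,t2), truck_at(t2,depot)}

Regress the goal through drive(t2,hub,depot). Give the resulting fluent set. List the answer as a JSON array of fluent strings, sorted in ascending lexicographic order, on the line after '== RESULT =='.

Regress:
  G ∩ del = {}  (empty — regression defined)
  G \ add = {in(p5,t2), truck_at(t2,depot)} \ {truck_at(t2,depot)} = {in(p5,t2)}
  ∪ pre   = {in(p5,t2)} ∪ {truck_at(t2,hub)}
          = {in(p5,t2), truck_at(t2,hub)}

== RESULT ==
["in(p5,t2)", "truck_at(t2,hub)"]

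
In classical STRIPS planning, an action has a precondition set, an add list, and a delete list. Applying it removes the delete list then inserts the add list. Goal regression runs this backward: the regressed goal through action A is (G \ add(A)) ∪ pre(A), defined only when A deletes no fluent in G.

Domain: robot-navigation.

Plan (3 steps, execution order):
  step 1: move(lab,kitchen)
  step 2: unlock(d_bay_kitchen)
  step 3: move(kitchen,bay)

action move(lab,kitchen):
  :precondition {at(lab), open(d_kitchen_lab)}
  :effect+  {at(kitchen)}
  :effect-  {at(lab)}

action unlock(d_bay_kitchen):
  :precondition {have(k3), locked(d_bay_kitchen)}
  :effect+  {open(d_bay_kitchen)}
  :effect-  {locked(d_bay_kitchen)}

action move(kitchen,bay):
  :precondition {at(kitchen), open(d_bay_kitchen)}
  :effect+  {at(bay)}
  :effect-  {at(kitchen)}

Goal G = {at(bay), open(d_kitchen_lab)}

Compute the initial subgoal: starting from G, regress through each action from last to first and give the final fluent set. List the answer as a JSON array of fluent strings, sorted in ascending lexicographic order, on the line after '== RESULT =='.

Regress step by step:
  through step 3 (move(kitchen,bay)): drop {at(bay)}, keep {open(d_kitchen_lab)}, require {at(kitchen), open(d_bay_kitchen)}
    → {at(kitchen), open(d_bay_kitchen), open(d_kitchen_lab)}
  through step 2 (unlock(d_bay_kitchen)): drop {open(d_bay_kitchen)}, keep {at(kitchen), open(d_kitchen_lab)}, require {have(k3), locked(d_bay_kitchen)}
    → {at(kitchen), have(k3), locked(d_bay_kitchen), open(d_kitchen_lab)}
  through step 1 (move(lab,kitchen)): drop {at(kitchen)}, keep {have(k3), locked(d_bay_kitchen), open(d_kitchen_lab)}, require {at(lab), open(d_kitchen_lab)}
    → {at(lab), have(k3), locked(d_bay_kitchen), open(d_kitchen_lab)}

== RESULT ==
["at(lab)", "have(k3)", "locked(d_bay_kitchen)", "open(d_kitchen_lab)"]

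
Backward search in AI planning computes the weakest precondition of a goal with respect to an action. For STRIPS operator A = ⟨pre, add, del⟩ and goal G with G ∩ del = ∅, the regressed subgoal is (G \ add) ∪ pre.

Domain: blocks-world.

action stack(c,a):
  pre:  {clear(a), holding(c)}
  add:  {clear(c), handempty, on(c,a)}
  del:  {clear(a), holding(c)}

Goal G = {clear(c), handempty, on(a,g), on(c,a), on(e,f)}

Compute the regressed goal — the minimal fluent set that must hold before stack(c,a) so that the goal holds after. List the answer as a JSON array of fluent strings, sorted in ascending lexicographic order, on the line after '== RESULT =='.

Regress:
  G ∩ del = {}  (empty — regression defined)
  G \ add = {clear(c), handempty, on(a,g), on(c,a), on(e,f)} \ {clear(c), handempty, on(c,a)} = {on(a,g), on(e,f)}
  ∪ pre   = {on(a,g), on(e,f)} ∪ {clear(a), holding(c)}
          = {clear(a), holding(c), on(a,g), on(e,f)}

== RESULT ==
["clear(a)", "holding(c)", "on(a,g)", "on(e,f)"]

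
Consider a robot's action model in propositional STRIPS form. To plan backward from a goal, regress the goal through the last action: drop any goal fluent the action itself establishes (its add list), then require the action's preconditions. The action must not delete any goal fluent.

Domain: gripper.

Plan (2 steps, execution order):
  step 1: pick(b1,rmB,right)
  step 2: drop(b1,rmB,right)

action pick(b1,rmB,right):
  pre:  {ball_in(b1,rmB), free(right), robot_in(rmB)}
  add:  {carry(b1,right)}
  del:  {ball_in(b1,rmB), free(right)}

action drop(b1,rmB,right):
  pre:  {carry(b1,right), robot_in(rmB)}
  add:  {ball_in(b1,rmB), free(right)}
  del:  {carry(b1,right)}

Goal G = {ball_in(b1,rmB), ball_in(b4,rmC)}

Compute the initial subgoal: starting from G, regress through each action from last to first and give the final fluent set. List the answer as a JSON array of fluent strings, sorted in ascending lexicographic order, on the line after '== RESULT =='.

Work backward from the goal:
  through step 2 (drop(b1,rmB,right)): drop {ball_in(b1,rmB)}, keep {ball_in(b4,rmC)}, require {carry(b1,right), robot_in(rmB)}
    → {ball_in(b4,rmC), carry(b1,right), robot_in(rmB)}
  through step 1 (pick(b1,rmB,right)): drop {carry(b1,right)}, keep {ball_in(b4,rmC), robot_in(rmB)}, require {ball_in(b1,rmB), free(right), robot_in(rmB)}
    → {ball_in(b1,rmB), ball_in(b4,rmC), free(right), robot_in(rmB)}

== RESULT ==
["ball_in(b1,rmB)", "ball_in(b4,rmC)", "free(right)", "robot_in(rmB)"]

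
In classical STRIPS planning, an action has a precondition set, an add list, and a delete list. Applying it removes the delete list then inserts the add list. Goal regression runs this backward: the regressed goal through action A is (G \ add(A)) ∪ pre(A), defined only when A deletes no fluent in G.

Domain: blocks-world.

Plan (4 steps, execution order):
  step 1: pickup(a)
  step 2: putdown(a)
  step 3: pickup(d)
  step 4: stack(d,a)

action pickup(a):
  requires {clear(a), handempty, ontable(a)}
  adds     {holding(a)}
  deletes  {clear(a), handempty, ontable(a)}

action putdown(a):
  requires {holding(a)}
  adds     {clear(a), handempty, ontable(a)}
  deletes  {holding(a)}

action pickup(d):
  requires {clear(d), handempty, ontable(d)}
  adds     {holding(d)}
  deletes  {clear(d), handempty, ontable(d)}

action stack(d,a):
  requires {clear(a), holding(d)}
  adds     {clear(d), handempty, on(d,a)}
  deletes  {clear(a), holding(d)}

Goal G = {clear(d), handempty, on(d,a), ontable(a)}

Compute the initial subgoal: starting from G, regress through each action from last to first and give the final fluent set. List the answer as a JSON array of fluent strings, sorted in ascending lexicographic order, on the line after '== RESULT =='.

Work backward from the goal:
  through step 4 (stack(d,a)): drop {clear(d), handempty, on(d,a)}, keep {ontable(a)}, require {clear(a), holding(d)}
    → {clear(a), holding(d), ontable(a)}
  through step 3 (pickup(d)): drop {holding(d)}, keep {clear(a), ontable(a)}, require {clear(d), handempty, ontable(d)}
    → {clear(a), clear(d), handempty, ontable(a), ontable(d)}
  through step 2 (putdown(a)): drop {clear(a), handempty, ontable(a)}, keep {clear(d), ontable(d)}, require {holding(a)}
    → {clear(d), holding(a), ontable(d)}
  through step 1 (pickup(a)): drop {holding(a)}, keep {clear(d), ontable(d)}, require {clear(a), handempty, ontable(a)}
    → {clear(a), clear(d), handempty, ontable(a), ontable(d)}

== RESULT ==
["clear(a)", "clear(d)", "handempty", "ontable(a)", "ontable(d)"]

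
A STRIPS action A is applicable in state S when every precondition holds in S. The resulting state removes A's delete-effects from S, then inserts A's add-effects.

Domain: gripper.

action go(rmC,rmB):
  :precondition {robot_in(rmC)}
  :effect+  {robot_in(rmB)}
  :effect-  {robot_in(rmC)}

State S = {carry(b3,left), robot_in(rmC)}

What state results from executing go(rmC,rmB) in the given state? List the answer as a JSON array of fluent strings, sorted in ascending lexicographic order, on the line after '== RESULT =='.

Progress:
  pre ⊆ S: {robot_in(rmC)} ⊆ S  — applicable
  S \ del = {carry(b3,left)}
  ∪ add   = {carry(b3,left), robot_in(rmB)}

== RESULT ==
["carry(b3,left)", "robot_in(rmB)"]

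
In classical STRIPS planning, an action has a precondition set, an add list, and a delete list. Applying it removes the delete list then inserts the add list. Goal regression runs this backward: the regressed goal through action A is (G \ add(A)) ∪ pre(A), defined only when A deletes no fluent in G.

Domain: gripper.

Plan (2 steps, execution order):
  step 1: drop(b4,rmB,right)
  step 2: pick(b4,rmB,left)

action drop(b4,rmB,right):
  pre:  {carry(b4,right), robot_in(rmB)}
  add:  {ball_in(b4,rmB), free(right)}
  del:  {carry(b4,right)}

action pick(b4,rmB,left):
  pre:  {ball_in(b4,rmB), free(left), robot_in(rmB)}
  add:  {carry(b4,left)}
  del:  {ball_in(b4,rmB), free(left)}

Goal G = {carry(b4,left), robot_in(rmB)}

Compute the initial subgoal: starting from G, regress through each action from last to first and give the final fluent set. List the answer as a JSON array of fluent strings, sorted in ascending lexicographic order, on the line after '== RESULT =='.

Regress step by step:
  through step 2 (pick(b4,rmB,left)): drop {carry(b4,left)}, keep {robot_in(rmB)}, require {ball_in(b4,rmB), free(left), robot_in(rmB)}
    → {ball_in(b4,rmB), free(left), robot_in(rmB)}
  through step 1 (drop(b4,rmB,right)): drop {ball_in(b4,rmB)}, keep {free(left), robot_in(rmB)}, require {carry(b4,right), robot_in(rmB)}
    → {carry(b4,right), free(left), robot_in(rmB)}

== RESULT ==
["carry(b4,right)", "free(left)", "robot_in(rmB)"]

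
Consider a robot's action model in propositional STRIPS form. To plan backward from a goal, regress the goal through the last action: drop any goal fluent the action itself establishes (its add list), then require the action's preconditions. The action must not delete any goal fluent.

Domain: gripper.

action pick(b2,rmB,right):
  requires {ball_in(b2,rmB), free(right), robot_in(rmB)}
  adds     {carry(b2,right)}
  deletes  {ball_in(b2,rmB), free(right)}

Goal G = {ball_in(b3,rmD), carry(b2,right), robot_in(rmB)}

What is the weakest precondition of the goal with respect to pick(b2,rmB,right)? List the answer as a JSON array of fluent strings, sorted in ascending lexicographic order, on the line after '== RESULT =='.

Regress:
  G ∩ del = {}  (empty — regression defined)
  G \ add = {ball_in(b3,rmD), carry(b2,right), robot_in(rmB)} \ {carry(b2,right)} = {ball_in(b3,rmD), robot_in(rmB)}
  ∪ pre   = {ball_in(b3,rmD), robot_in(rmB)} ∪ {ball_in(b2,rmB), free(right), robot_in(rmB)}
          = {ball_in(b2,rmB), ball_in(b3,rmD), free(right), robot_in(rmB)}

== RESULT ==
["ball_in(b2,rmB)", "ball_in(b3,rmD)", "free(right)", "robot_in(rmB)"]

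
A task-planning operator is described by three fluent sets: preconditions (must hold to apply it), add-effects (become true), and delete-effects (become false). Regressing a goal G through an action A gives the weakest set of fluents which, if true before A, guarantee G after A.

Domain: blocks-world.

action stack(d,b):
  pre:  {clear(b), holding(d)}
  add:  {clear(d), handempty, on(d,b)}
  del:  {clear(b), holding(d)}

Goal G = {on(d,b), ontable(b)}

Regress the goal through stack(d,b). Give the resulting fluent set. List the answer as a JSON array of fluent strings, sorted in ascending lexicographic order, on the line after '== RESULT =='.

Regress:
  G ∩ del = {}  (empty — regression defined)
  G \ add = {on(d,b), ontable(b)} \ {clear(d), handempty, on(d,b)} = {ontable(b)}
  ∪ pre   = {ontable(b)} ∪ {clear(b), holding(d)}
          = {clear(b), holding(d), ontable(b)}

== RESULT ==
["clear(b)", "holding(d)", "ontable(b)"]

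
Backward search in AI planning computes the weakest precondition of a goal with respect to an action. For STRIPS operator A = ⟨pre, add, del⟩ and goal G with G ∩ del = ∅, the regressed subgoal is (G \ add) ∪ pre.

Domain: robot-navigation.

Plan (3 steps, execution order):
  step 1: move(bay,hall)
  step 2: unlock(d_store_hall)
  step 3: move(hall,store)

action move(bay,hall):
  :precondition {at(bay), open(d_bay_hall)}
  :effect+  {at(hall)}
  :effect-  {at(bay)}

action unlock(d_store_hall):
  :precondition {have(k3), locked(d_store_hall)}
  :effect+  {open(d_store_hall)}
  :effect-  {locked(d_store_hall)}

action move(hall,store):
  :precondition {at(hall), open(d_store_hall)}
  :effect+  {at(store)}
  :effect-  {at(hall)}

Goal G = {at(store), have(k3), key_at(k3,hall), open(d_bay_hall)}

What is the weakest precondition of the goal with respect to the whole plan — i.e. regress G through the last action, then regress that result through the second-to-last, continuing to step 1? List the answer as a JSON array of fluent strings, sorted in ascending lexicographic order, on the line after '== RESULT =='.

Work backward from the goal:
  through step 3 (move(hall,store)): drop {at(store)}, keep {have(k3), key_at(k3,hall), open(d_bay_hall)}, require {at(hall), open(d_store_hall)}
    → {at(hall), have(k3), key_at(k3,hall), open(d_bay_hall), open(d_store_hall)}
  through step 2 (unlock(d_store_hall)): drop {open(d_store_hall)}, keep {at(hall), have(k3), key_at(k3,hall), open(d_bay_hall)}, require {have(k3), locked(d_store_hall)}
    → {at(hall), have(k3), key_at(k3,hall), locked(d_store_hall), open(d_bay_hall)}
  through step 1 (move(bay,hall)): drop {at(hall)}, keep {have(k3), key_at(k3,hall), locked(d_store_hall), open(d_bay_hall)}, require {at(bay), open(d_bay_hall)}
    → {at(bay), have(k3), key_at(k3,hall), locked(d_store_hall), open(d_bay_hall)}

== RESULT ==
["at(bay)", "have(k3)", "key_at(k3,hall)", "locked(d_store_hall)", "open(d_bay_hall)"]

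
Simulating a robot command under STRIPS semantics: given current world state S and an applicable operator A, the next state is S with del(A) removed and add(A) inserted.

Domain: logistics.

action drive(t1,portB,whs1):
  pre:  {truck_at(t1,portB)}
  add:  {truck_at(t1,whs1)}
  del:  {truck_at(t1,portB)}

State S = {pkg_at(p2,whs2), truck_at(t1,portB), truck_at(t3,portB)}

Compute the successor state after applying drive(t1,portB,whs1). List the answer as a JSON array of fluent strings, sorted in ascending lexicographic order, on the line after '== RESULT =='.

Progress:
  pre ⊆ S: {truck_at(t1,portB)} ⊆ S  — applicable
  S \ del = {pkg_at(p2,whs2), truck_at(t3,portB)}
  ∪ add   = {pkg_at(p2,whs2), truck_at(t1,whs1), truck_at(t3,portB)}

== RESULT ==
["pkg_at(p2,whs2)", "truck_at(t1,whs1)", "truck_at(t3,portB)"]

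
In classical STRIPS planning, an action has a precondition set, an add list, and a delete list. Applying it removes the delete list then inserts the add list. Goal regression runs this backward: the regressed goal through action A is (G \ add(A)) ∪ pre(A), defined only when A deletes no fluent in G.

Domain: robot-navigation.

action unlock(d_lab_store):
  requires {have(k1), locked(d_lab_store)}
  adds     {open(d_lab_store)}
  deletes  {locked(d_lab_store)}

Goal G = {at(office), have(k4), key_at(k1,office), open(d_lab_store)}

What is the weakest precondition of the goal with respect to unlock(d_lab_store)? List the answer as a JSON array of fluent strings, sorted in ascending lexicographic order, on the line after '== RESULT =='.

Compute (G \ add) ∪ pre:
  G ∩ del = {}  (empty — regression defined)
  G \ add = {at(office), have(k4), key_at(k1,office), open(d_lab_store)} \ {open(d_lab_store)} = {at(office), have(k4), key_at(k1,office)}
  ∪ pre   = {at(office), have(k4), key_at(k1,office)} ∪ {have(k1), locked(d_lab_store)}
          = {at(office), have(k1), have(k4), key_at(k1,office), locked(d_lab_store)}

== RESULT ==
["at(office)", "have(k1)", "have(k4)", "key_at(k1,office)", "locked(d_lab_store)"]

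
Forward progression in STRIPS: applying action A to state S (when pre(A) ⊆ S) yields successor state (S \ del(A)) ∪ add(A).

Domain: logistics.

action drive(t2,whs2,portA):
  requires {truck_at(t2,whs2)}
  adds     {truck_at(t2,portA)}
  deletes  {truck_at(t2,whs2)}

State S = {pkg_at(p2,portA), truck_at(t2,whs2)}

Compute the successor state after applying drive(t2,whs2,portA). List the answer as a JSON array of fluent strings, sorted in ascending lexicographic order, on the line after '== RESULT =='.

Progress:
  pre ⊆ S: {truck_at(t2,whs2)} ⊆ S  — applicable
  S \ del = {pkg_at(p2,portA)}
  ∪ add   = {pkg_at(p2,portA), truck_at(t2,portA)}

== RESULT ==
["pkg_at(p2,portA)", "truck_at(t2,portA)"]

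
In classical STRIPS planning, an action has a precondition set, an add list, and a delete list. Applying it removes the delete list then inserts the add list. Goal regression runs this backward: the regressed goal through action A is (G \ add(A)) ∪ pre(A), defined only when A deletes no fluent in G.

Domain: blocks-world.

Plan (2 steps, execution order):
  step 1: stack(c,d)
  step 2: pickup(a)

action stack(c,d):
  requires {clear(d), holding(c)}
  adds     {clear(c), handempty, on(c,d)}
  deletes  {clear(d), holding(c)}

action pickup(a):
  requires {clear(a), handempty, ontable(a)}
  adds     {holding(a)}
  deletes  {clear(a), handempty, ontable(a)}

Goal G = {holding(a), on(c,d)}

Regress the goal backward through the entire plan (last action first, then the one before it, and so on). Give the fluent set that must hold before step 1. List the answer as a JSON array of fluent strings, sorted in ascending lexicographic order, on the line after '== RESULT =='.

Regress step by step:
  through step 2 (pickup(a)): drop {holding(a)}, keep {on(c,d)}, require {clear(a), handempty, ontable(a)}
    → {clear(a), handempty, on(c,d), ontable(a)}
  through step 1 (stack(c,d)): drop {handempty, on(c,d)}, keep {clear(a), ontable(a)}, require {clear(d), holding(c)}
    → {clear(a), clear(d), holding(c), ontable(a)}

== RESULT ==
["clear(a)", "clear(d)", "holding(c)", "ontable(a)"]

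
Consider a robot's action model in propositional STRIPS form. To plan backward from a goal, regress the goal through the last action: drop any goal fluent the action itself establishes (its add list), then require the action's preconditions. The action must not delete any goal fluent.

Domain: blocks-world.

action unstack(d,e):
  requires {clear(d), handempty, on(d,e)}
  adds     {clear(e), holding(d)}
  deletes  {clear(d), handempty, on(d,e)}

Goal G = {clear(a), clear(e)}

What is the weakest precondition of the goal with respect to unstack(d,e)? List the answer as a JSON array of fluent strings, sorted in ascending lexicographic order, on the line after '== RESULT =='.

Regress:
  G ∩ del = {}  (empty — regression defined)
  G \ add = {clear(a), clear(e)} \ {clear(e), holding(d)} = {clear(a)}
  ∪ pre   = {clear(a)} ∪ {clear(d), handempty, on(d,e)}
          = {clear(a), clear(d), handempty, on(d,e)}

== RESULT ==
["clear(a)", "clear(d)", "handempty", "on(d,e)"]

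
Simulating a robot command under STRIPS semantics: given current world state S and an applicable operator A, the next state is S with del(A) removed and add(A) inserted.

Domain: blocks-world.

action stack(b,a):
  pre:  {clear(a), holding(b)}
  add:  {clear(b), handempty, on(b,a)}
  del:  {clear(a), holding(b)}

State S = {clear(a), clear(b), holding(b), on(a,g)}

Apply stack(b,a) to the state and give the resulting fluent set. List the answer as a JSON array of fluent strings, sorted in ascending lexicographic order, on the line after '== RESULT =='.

Compute (S \ del) ∪ add:
  pre ⊆ S: {clear(a), holding(b)} ⊆ S  — applicable
  S \ del = {clear(b), on(a,g)}
  ∪ add   = {clear(b), handempty, on(a,g), on(b,a)}

== RESULT ==
["clear(b)", "handempty", "on(a,g)", "on(b,a)"]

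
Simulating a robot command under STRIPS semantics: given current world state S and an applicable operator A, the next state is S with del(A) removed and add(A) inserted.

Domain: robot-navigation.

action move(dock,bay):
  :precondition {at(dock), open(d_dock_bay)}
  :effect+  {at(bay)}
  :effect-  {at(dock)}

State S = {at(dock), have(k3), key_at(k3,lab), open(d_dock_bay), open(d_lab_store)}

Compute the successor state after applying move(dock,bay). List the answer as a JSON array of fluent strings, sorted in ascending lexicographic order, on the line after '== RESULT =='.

Progress:
  pre ⊆ S: {at(dock), open(d_dock_bay)} ⊆ S  — applicable
  S \ del = {have(k3), key_at(k3,lab), open(d_dock_bay), open(d_lab_store)}
  ∪ add   = {at(bay), have(k3), key_at(k3,lab), open(d_dock_bay), open(d_lab_store)}

== RESULT ==
["at(bay)", "have(k3)", "key_at(k3,lab)", "open(d_dock_bay)", "open(d_lab_store)"]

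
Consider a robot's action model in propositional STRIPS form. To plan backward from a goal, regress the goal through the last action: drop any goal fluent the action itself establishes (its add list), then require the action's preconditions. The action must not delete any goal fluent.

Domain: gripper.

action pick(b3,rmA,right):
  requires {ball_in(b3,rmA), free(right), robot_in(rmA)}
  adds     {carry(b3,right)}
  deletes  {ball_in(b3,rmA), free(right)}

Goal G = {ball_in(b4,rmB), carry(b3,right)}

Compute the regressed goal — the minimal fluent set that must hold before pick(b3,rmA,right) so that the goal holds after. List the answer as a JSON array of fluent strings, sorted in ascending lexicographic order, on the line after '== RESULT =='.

Regress:
  G ∩ del = {}  (empty — regression defined)
  G \ add = {ball_in(b4,rmB), carry(b3,right)} \ {carry(b3,right)} = {ball_in(b4,rmB)}
  ∪ pre   = {ball_in(b4,rmB)} ∪ {ball_in(b3,rmA), free(right), robot_in(rmA)}
          = {ball_in(b3,rmA), ball_in(b4,rmB), free(right), robot_in(rmA)}

== RESULT ==
["ball_in(b3,rmA)", "ball_in(b4,rmB)", "free(right)", "robot_in(rmA)"]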